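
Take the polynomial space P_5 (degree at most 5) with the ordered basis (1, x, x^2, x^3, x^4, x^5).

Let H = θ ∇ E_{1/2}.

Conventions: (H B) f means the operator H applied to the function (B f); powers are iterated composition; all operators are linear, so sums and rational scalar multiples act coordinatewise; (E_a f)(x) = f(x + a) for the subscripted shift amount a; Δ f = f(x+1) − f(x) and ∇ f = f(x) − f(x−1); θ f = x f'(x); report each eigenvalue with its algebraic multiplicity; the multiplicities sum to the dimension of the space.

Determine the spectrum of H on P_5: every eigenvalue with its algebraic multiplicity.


λ = 0 (multiplicity 6)

image of 1: 0
image of x: 0
image of x^2: 2x
image of x^3: 6x^2
image of x^4: 12x^3 + x
image of x^5: 20x^4 + 5x^2
the matrix is upper triangular; its diagonal is (0, 0, 0, 0, 0, 0)
for a triangular matrix the eigenvalues are the diagonal entries, with algebraic multiplicity their repetition count


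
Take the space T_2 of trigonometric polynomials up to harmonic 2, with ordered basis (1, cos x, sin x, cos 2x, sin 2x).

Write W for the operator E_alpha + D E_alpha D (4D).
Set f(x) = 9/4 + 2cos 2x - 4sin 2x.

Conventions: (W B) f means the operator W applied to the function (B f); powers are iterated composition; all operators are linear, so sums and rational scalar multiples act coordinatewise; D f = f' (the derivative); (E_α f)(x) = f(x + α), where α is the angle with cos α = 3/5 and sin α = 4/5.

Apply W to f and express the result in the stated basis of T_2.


E_alpha f = 9/4 - (22/5)cos 2x - (4/5)sin 2x
D f = -8cos 2x - 4sin 2x
(4D) f = -32cos 2x - 16sin 2x
D (4D) f = -32cos 2x + 64sin 2x
E_alpha D (4D) f = (352/5)cos 2x + (64/5)sin 2x
D (E_alpha D) (4D) f = (128/5)cos 2x - (704/5)sin 2x
(E_alpha + D E_alpha D (4D)) f = 9/4 + (106/5)cos 2x - (708/5)sin 2x

g(x) = 9/4 + (106/5)cos 2x - (708/5)sin 2x


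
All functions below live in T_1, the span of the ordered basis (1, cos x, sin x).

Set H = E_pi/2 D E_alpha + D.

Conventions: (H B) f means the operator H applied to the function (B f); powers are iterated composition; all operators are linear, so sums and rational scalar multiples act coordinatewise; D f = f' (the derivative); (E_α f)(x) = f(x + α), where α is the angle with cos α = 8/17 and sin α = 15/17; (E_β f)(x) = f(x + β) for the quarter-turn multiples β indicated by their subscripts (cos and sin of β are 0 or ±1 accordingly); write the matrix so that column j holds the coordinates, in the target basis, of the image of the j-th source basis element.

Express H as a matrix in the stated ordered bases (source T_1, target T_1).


the matrix is [[0, 0, 0]; [0, -8/17, 2/17]; [0, -2/17, -8/17]] (rows listed top to bottom)

image of 1: 0
image of cos x: -(8/17)cos x - (2/17)sin x
image of sin x: (2/17)cos x - (8/17)sin x
each image's coordinates form column j of the matrix


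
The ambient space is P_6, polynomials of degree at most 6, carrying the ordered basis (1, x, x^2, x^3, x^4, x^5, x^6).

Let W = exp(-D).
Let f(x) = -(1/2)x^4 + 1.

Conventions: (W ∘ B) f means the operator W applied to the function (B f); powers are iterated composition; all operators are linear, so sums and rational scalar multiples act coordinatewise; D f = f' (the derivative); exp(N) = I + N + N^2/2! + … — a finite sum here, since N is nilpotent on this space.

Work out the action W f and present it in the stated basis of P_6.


order-1 term: 2x^3
order-2 term: -3x^2
order-3 term: 2x
order-4 term: -1/2
the series for exp(-D) f terminates at order 4
exp(-D) f = -(1/2)x^4 + 2x^3 - 3x^2 + 2x + 1/2

the result is g(x) = -(1/2)x^4 + 2x^3 - 3x^2 + 2x + 1/2


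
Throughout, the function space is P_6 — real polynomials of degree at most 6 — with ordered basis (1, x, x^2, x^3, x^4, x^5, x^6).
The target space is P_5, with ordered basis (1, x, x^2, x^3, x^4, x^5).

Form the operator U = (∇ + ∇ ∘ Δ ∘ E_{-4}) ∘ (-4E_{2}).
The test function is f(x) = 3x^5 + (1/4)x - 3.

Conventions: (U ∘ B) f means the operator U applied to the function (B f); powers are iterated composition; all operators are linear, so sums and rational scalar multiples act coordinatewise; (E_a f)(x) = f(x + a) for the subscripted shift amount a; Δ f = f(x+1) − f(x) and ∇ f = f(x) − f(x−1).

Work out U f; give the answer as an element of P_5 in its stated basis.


E_{2} f = 3x^5 + 30x^4 + 120x^3 + 240x^2 + (961/4)x + 187/2
(-4E_{2}) f = -12x^5 - 120x^4 - 480x^3 - 960x^2 - 961x - 374
∇ (-4E_{2}) f = -60x^4 - 360x^3 - 840x^2 - 900x - 373
E_{-4} (-4E_{2}) f = -12x^5 + 120x^4 - 480x^3 + 960x^2 - 961x + 398
Δ E_{-4} (-4E_{2}) f = -60x^4 + 360x^3 - 840x^2 + 900x - 373
∇ Δ E_{-4} (-4E_{2}) f = -240x^3 + 1440x^2 - 3000x + 2160
(∇ + ∇ ∘ Δ ∘ E_{-4}) (-4E_{2}) f = -60x^4 - 600x^3 + 600x^2 - 3900x + 1787

the result is g(x) = -60x^4 - 600x^3 + 600x^2 - 3900x + 1787


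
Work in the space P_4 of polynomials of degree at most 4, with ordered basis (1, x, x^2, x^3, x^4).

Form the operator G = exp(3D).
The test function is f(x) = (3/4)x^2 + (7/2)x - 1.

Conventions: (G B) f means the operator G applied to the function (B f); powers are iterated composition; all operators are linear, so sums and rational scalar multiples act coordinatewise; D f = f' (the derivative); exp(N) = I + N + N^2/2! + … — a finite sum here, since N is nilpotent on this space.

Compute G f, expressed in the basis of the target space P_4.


the result is g(x) = (3/4)x^2 + 8x + 65/4

order-1 term: (9/2)x + 21/2
order-2 term: 27/4
the series for exp(3D) f terminates at order 2
exp(3D) f = (3/4)x^2 + 8x + 65/4


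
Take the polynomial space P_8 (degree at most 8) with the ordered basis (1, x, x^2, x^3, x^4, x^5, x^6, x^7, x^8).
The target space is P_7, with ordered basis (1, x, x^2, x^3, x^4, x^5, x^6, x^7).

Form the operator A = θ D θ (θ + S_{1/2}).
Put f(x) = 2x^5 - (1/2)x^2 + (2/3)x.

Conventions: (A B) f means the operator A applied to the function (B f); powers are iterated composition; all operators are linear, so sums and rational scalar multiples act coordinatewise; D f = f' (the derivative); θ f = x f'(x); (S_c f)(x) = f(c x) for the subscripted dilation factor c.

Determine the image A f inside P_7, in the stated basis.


the image equals g(x) = (4025/4)x^4 - (9/2)x

θ f = 10x^5 - x^2 + (2/3)x
S_{1/2} f = (1/16)x^5 - (1/8)x^2 + (1/3)x
(θ + S_{1/2}) f = (161/16)x^5 - (9/8)x^2 + x
θ (θ + S_{1/2}) f = (805/16)x^5 - (9/4)x^2 + x
D θ (θ + S_{1/2}) f = (4025/16)x^4 - (9/2)x + 1
θ (D θ (θ + S_{1/2})) f = (4025/4)x^4 - (9/2)x


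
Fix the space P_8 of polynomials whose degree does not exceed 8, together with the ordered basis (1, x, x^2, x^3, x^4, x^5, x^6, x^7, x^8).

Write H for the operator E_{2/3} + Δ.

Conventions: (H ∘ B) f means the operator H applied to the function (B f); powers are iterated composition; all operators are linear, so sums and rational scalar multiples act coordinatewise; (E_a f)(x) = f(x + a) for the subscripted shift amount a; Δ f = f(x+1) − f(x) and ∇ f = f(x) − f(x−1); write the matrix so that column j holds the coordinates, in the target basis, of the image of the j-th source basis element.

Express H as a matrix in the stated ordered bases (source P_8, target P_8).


image of 1: 1
image of x: x + 5/3
image of x^2: x^2 + (10/3)x + 13/9
image of x^3: x^3 + 5x^2 + (13/3)x + 35/27
image of x^4: x^4 + (20/3)x^3 + (26/3)x^2 + (140/27)x + 97/81
image of x^5: x^5 + (25/3)x^4 + (130/9)x^3 + (350/27)x^2 + (485/81)x + 275/243
image of x^6: x^6 + 10x^5 + (65/3)x^4 + (700/27)x^3 + (485/27)x^2 + (550/81)x + 793/729
image of x^7: x^7 + (35/3)x^6 + (91/3)x^5 + (1225/27)x^4 + (3395/81)x^3 + (1925/81)x^2 + (5551/729)x + 2315/2187
image of x^8: x^8 + (40/3)x^7 + (364/9)x^6 + (1960/27)x^5 + (6790/81)x^4 + (15400/243)x^3 + (22204/729)x^2 + (18520/2187)x + 6817/6561
each image's coordinates form column j of the matrix

the matrix is [[1, 5/3, 13/9, 35/27, 97/81, 275/243, 793/729, 2315/2187, 6817/6561]; [0, 1, 10/3, 13/3, 140/27, 485/81, 550/81, 5551/729, 18520/2187]; [0, 0, 1, 5, 26/3, 350/27, 485/27, 1925/81, 22204/729]; [0, 0, 0, 1, 20/3, 130/9, 700/27, 3395/81, 15400/243]; [0, 0, 0, 0, 1, 25/3, 65/3, 1225/27, 6790/81]; [0, 0, 0, 0, 0, 1, 10, 91/3, 1960/27]; [0, 0, 0, 0, 0, 0, 1, 35/3, 364/9]; [0, 0, 0, 0, 0, 0, 0, 1, 40/3]; [0, 0, 0, 0, 0, 0, 0, 0, 1]] (rows listed top to bottom)


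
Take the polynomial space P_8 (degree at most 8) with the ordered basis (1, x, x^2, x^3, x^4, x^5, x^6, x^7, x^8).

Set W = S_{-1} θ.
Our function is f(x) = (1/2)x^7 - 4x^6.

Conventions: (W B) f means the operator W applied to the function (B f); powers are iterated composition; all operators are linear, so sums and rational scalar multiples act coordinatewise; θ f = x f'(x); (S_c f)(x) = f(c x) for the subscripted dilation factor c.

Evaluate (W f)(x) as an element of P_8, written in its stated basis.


θ f = (7/2)x^7 - 24x^6
S_{-1} θ f = -(7/2)x^7 - 24x^6

g(x) = -(7/2)x^7 - 24x^6


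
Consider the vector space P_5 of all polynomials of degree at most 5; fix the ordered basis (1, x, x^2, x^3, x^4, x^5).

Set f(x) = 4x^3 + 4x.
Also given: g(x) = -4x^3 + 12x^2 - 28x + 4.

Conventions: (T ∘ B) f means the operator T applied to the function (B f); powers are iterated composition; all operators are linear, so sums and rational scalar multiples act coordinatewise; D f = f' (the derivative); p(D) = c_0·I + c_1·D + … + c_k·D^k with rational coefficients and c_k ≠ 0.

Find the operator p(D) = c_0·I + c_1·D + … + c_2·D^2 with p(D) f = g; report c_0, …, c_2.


p(D) = -I + D − D^2, i.e. c_0 = -1, c_1 = 1, c_2 = -1

D^0 f = 4x^3 + 4x
D^1 f = 12x^2 + 4
D^2 f = 24x
matching coefficients of g against c_0 f + c_1 Df + … from the top degree down determines the c_i
solution: c_0 = -1, c_1 = 1, c_2 = -1


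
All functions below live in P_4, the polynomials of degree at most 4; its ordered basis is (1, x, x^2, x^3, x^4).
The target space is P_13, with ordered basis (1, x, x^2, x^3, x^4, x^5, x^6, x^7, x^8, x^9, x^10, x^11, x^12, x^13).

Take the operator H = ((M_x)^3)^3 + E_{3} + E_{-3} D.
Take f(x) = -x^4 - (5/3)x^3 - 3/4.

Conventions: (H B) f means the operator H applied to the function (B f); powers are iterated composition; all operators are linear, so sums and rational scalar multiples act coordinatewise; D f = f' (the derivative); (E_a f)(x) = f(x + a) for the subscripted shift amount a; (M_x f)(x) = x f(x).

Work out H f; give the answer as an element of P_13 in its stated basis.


M_x f = -x^5 - (5/3)x^4 - (3/4)x
M_x M_x f = -x^6 - (5/3)x^5 - (3/4)x^2
M_x M_x M_x f = -x^7 - (5/3)x^6 - (3/4)x^3
M_x (M_x)^3 f = -x^8 - (5/3)x^7 - (3/4)x^4
M_x M_x (M_x)^3 f = -x^9 - (5/3)x^8 - (3/4)x^5
M_x M_x M_x (M_x)^3 f = -x^10 - (5/3)x^9 - (3/4)x^6
M_x (M_x)^3 (M_x)^3 f = -x^11 - (5/3)x^10 - (3/4)x^7
M_x M_x (M_x)^3 (M_x)^3 f = -x^12 - (5/3)x^11 - (3/4)x^8
M_x M_x M_x (M_x)^3 (M_x)^3 f = -x^13 - (5/3)x^12 - (3/4)x^9
E_{3} f = -x^4 - (41/3)x^3 - 69x^2 - 153x - 507/4
D f = -4x^3 - 5x^2
E_{-3} D f = -4x^3 + 31x^2 - 78x + 63
(((M_x)^3)^3 + E_{3} + E_{-3} D) f = -x^13 - (5/3)x^12 - (3/4)x^9 - x^4 - (53/3)x^3 - 38x^2 - 231x - 255/4

the result is g(x) = -x^13 - (5/3)x^12 - (3/4)x^9 - x^4 - (53/3)x^3 - 38x^2 - 231x - 255/4


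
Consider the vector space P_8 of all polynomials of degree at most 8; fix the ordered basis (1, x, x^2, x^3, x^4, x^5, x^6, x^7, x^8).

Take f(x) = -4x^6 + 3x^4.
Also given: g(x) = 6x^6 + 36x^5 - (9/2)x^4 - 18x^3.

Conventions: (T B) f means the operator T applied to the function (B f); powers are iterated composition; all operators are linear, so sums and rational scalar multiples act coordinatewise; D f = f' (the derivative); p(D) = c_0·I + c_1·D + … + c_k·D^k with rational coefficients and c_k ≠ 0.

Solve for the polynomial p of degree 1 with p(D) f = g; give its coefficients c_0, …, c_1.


D^0 f = -4x^6 + 3x^4
D^1 f = -24x^5 + 12x^3
matching coefficients of g against c_0 f + c_1 Df + … from the top degree down determines the c_i
solution: c_0 = -3/2, c_1 = -3/2

c_0 = -3/2, c_1 = -3/2


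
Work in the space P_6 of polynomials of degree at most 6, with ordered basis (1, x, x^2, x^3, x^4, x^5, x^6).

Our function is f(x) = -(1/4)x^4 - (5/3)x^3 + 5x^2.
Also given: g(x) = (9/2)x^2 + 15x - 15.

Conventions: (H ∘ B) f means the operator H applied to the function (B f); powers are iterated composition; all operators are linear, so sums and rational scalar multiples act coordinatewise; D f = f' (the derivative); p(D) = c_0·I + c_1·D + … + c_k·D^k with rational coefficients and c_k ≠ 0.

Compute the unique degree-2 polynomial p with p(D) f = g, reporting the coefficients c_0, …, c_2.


p(D) = -(3/2)·D^2, i.e. c_0 = 0, c_1 = 0, c_2 = -3/2

D^0 f = -(1/4)x^4 - (5/3)x^3 + 5x^2
D^1 f = -x^3 - 5x^2 + 10x
D^2 f = -3x^2 - 10x + 10
matching coefficients of g against c_0 f + c_1 Df + … from the top degree down determines the c_i
solution: c_0 = 0, c_1 = 0, c_2 = -3/2


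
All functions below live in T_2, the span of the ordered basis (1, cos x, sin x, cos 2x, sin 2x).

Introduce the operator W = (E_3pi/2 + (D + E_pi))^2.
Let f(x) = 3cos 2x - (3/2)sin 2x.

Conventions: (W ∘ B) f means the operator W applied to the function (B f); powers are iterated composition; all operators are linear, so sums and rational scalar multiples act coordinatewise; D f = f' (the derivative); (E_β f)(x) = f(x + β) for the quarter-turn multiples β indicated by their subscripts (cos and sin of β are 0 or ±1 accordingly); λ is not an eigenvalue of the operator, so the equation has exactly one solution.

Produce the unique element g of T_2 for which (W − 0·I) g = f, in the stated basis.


the result is g(x) = -(3/4)cos 2x + (3/8)sin 2x

write g with unknown coordinates in the stated basis and equate coefficients in (W − 0·I) g = f
solving from the highest basis element down gives g = -(3/4)cos 2x + (3/8)sin 2x
check: W g = 3cos 2x - (3/2)sin 2x
so W g − 0·g = 3cos 2x - (3/2)sin 2x = f ✓


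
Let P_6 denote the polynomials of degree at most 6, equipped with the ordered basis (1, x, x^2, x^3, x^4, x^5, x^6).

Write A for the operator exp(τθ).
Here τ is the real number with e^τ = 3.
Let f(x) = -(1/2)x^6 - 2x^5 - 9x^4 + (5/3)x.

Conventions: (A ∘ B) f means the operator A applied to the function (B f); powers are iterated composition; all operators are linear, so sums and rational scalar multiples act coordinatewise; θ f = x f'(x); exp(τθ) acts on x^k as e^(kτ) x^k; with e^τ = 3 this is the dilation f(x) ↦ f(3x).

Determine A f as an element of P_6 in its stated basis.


g(x) = -(729/2)x^6 - 486x^5 - 729x^4 + 5x

exp(τθ) x^k = e^(kτ) x^k; with e^τ = 3 this sends x^k to 3^k x^k
x ↦ 3 x
x^4 ↦ 81 x^4
x^5 ↦ 243 x^5
x^6 ↦ 729 x^6
applying this coordinatewise to f: exp(τθ) f = -(729/2)x^6 - 486x^5 - 729x^4 + 5x


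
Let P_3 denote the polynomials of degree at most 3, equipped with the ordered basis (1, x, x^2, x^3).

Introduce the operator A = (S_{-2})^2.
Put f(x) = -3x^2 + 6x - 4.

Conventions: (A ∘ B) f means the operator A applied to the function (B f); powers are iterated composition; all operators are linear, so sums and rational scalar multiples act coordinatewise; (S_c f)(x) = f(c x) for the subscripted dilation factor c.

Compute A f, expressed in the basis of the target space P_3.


the result is g(x) = -48x^2 + 24x - 4

S_{-2} f = -12x^2 - 12x - 4
S_{-2} S_{-2} f = -48x^2 + 24x - 4


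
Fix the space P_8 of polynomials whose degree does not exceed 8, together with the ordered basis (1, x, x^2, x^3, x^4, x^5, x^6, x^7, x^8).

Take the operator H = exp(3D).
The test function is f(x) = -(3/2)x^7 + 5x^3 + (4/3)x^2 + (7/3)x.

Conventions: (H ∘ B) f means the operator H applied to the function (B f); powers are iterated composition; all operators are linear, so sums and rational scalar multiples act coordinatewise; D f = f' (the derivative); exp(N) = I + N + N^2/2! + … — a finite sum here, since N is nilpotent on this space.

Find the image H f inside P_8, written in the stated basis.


g(x) = -(3/2)x^7 - (63/2)x^6 - (567/2)x^5 - (2835/2)x^4 - (8495/2)x^3 - (45649/6)x^2 - (45055/6)x - 6253/2

order-1 term: -(63/2)x^6 + 45x^2 + 8x + 7
order-2 term: -(567/2)x^5 + 135x + 12
order-3 term: -(2835/2)x^4 + 135
order-4 term: -(8505/2)x^3
order-5 term: -(15309/2)x^2
order-6 term: -(15309/2)x
order-7 term: -6561/2
the series for exp(3D) f terminates at order 7
exp(3D) f = -(3/2)x^7 - (63/2)x^6 - (567/2)x^5 - (2835/2)x^4 - (8495/2)x^3 - (45649/6)x^2 - (45055/6)x - 6253/2


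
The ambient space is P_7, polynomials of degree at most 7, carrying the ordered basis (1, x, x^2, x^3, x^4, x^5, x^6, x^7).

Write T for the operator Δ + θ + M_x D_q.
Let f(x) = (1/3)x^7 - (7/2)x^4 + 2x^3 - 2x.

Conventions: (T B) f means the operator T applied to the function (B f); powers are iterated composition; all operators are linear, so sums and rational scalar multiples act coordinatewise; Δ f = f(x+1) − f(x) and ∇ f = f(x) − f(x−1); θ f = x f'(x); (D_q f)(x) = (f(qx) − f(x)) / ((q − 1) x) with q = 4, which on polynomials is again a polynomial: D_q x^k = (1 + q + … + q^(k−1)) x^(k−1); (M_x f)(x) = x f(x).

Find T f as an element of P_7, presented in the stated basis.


Δ f = (7/3)x^6 + 7x^5 + (35/3)x^4 - (7/3)x^3 - 8x^2 - (17/3)x - 19/6
θ f = (7/3)x^7 - 14x^4 + 6x^3 - 2x
D_q f = (5461/3)x^6 - (595/2)x^3 + 42x^2 - 2
M_x D_q f = (5461/3)x^7 - (595/2)x^4 + 42x^3 - 2x
(Δ + θ + M_x D_q) f = (5468/3)x^7 + (7/3)x^6 + 7x^5 - (1799/6)x^4 + (137/3)x^3 - 8x^2 - (29/3)x - 19/6

the image equals g(x) = (5468/3)x^7 + (7/3)x^6 + 7x^5 - (1799/6)x^4 + (137/3)x^3 - 8x^2 - (29/3)x - 19/6


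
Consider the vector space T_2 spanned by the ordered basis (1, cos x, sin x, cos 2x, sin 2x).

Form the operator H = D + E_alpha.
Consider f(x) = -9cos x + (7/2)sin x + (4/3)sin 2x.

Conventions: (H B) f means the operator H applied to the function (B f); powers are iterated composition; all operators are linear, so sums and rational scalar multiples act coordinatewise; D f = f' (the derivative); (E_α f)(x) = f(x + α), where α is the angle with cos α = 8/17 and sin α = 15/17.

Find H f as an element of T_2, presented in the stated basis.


the result is g(x) = (40/17)cos x + (316/17)sin x + (3272/867)cos 2x - (644/867)sin 2x

D f = (7/2)cos x + 9sin x + (8/3)cos 2x
E_alpha f = -(39/34)cos x + (163/17)sin x + (320/289)cos 2x - (644/867)sin 2x
(D + E_alpha) f = (40/17)cos x + (316/17)sin x + (3272/867)cos 2x - (644/867)sin 2x


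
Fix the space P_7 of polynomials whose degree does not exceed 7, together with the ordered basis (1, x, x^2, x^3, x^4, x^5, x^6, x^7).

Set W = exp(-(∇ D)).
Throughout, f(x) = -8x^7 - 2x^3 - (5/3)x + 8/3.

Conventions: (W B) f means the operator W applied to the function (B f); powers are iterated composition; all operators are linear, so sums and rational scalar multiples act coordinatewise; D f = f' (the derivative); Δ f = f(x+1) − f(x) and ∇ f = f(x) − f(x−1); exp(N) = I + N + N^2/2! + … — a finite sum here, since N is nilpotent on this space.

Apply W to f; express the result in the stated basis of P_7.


order-1 term: 336x^5 - 840x^4 + 1120x^3 - 840x^2 + 348x - 62
order-2 term: -3360x^3 + 10080x^2 - 11760x + 5040
order-3 term: 6720x - 10080
the series for exp(-(∇ D)) f terminates at order 3
exp(-(∇ D)) f = -8x^7 + 336x^5 - 840x^4 - 2242x^3 + 9240x^2 - (14081/3)x - 15298/3

the result is g(x) = -8x^7 + 336x^5 - 840x^4 - 2242x^3 + 9240x^2 - (14081/3)x - 15298/3


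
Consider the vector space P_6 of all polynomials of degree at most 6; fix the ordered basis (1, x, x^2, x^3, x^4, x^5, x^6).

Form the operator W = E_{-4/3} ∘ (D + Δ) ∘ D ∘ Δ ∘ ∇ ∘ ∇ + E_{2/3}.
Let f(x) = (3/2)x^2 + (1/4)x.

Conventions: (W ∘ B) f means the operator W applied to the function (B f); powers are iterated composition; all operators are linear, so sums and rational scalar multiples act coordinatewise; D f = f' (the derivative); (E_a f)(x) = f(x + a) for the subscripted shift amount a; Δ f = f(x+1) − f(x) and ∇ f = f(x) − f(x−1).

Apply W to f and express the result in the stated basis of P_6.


the image equals g(x) = (3/2)x^2 + (9/4)x + 5/6

∇ f = 3x - 5/4
∇ ∇ f = 3
Δ ∇ ∇ f = 0
D Δ ∇ ∇ f = 0
D (D ∘ Δ ∘ ∇) ∇ f = 0
Δ (D ∘ Δ ∘ ∇) ∇ f = 0
(D + Δ) (D ∘ Δ ∘ ∇) ∇ f = 0
E_{-4/3} (D + Δ) (D ∘ Δ ∘ ∇) ∇ f = 0
E_{2/3} f = (3/2)x^2 + (9/4)x + 5/6
(E_{-4/3} ∘ (D + Δ) ∘ D ∘ Δ ∘ ∇ ∘ ∇ + E_{2/3}) f = (3/2)x^2 + (9/4)x + 5/6


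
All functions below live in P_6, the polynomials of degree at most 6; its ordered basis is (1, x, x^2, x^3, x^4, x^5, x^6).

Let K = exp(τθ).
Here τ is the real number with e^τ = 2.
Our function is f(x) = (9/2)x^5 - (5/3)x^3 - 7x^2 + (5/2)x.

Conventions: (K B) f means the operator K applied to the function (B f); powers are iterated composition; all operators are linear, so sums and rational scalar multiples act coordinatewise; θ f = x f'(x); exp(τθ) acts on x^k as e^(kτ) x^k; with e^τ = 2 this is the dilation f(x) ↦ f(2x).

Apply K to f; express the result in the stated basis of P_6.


exp(τθ) x^k = e^(kτ) x^k; with e^τ = 2 this sends x^k to 2^k x^k
x ↦ 2 x
x^2 ↦ 4 x^2
x^3 ↦ 8 x^3
x^5 ↦ 32 x^5
applying this coordinatewise to f: exp(τθ) f = 144x^5 - (40/3)x^3 - 28x^2 + 5x

the result is g(x) = 144x^5 - (40/3)x^3 - 28x^2 + 5x


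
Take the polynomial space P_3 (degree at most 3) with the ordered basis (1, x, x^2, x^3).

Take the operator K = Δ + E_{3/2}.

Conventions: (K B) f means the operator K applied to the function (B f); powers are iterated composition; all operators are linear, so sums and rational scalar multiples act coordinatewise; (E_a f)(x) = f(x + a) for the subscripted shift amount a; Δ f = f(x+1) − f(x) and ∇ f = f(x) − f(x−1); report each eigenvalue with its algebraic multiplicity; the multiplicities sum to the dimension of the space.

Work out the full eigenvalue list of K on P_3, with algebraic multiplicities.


λ = 1 (multiplicity 4)

image of 1: 1
image of x: x + 5/2
image of x^2: x^2 + 5x + 13/4
image of x^3: x^3 + (15/2)x^2 + (39/4)x + 35/8
the matrix is upper triangular; its diagonal is (1, 1, 1, 1)
for a triangular matrix the eigenvalues are the diagonal entries, with algebraic multiplicity their repetition count


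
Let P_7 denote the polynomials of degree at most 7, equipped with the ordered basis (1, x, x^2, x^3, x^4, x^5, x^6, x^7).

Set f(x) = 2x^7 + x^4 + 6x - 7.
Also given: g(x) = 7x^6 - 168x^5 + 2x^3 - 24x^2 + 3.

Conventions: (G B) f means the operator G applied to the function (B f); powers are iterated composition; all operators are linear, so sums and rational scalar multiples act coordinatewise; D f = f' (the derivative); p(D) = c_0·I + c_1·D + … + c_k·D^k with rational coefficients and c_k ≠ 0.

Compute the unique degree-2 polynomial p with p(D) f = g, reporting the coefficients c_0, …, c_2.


c_0 = 0, c_1 = 1/2, c_2 = -2

D^0 f = 2x^7 + x^4 + 6x - 7
D^1 f = 14x^6 + 4x^3 + 6
D^2 f = 84x^5 + 12x^2
matching coefficients of g against c_0 f + c_1 Df + … from the top degree down determines the c_i
solution: c_0 = 0, c_1 = 1/2, c_2 = -2


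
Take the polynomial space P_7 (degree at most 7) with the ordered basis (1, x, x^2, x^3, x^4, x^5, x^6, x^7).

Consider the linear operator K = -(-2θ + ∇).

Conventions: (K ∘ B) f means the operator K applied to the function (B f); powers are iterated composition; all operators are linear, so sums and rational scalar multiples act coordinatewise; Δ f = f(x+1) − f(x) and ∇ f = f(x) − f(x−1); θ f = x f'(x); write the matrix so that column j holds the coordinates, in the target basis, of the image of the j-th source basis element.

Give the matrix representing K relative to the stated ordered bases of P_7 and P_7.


image of 1: 0
image of x: 2x - 1
image of x^2: 4x^2 - 2x + 1
image of x^3: 6x^3 - 3x^2 + 3x - 1
image of x^4: 8x^4 - 4x^3 + 6x^2 - 4x + 1
image of x^5: 10x^5 - 5x^4 + 10x^3 - 10x^2 + 5x - 1
image of x^6: 12x^6 - 6x^5 + 15x^4 - 20x^3 + 15x^2 - 6x + 1
image of x^7: 14x^7 - 7x^6 + 21x^5 - 35x^4 + 35x^3 - 21x^2 + 7x - 1
each image's coordinates form column j of the matrix

the matrix is [[0, -1, 1, -1, 1, -1, 1, -1]; [0, 2, -2, 3, -4, 5, -6, 7]; [0, 0, 4, -3, 6, -10, 15, -21]; [0, 0, 0, 6, -4, 10, -20, 35]; [0, 0, 0, 0, 8, -5, 15, -35]; [0, 0, 0, 0, 0, 10, -6, 21]; [0, 0, 0, 0, 0, 0, 12, -7]; [0, 0, 0, 0, 0, 0, 0, 14]] (rows listed top to bottom)


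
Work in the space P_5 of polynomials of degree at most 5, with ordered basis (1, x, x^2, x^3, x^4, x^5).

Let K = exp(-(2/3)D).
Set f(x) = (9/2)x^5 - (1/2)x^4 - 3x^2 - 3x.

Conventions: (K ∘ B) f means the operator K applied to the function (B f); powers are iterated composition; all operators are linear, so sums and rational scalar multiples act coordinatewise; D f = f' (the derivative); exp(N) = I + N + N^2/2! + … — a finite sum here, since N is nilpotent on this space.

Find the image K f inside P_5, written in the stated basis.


order-1 term: -15x^4 + (4/3)x^3 + 4x + 2
order-2 term: 20x^3 - (4/3)x^2 - 4/3
order-3 term: -(40/3)x^2 + (16/27)x
order-4 term: (40/9)x - 8/81
order-5 term: -16/27
the series for exp(-(2/3)D) f terminates at order 5
exp(-(2/3)D) f = (9/2)x^5 - (31/2)x^4 + (64/3)x^3 - (53/3)x^2 + (163/27)x - 2/81

g(x) = (9/2)x^5 - (31/2)x^4 + (64/3)x^3 - (53/3)x^2 + (163/27)x - 2/81


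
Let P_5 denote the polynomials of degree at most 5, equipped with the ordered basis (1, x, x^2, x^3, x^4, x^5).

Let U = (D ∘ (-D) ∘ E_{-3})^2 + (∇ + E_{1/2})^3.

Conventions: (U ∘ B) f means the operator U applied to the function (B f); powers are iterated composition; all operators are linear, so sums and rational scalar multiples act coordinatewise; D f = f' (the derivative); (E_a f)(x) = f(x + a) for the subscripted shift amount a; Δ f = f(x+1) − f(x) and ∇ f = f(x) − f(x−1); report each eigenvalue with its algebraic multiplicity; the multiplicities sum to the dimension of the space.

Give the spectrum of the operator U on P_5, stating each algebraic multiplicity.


image of 1: 1
image of x: x + 9/2
image of x^2: x^2 + 9x + 45/4
image of x^3: x^3 + (27/2)x^2 + (135/4)x + 27/8
image of x^4: x^4 + 18x^3 + (135/2)x^2 + (27/2)x + 177/16
image of x^5: x^5 + (45/2)x^4 + (225/2)x^3 + (135/4)x^2 + (885/16)x - 18621/32
the matrix is upper triangular; its diagonal is (1, 1, 1, 1, 1, 1)
for a triangular matrix the eigenvalues are the diagonal entries, with algebraic multiplicity their repetition count

λ = 1 (multiplicity 6)


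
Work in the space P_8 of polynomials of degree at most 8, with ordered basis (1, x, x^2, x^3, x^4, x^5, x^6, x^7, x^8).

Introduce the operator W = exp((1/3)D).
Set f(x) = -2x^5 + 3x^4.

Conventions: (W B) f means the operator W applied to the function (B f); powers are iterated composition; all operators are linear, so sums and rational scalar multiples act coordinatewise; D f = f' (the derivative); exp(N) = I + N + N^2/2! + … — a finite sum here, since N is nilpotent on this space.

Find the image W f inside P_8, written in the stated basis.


order-1 term: -(10/3)x^4 + 4x^3
order-2 term: -(20/9)x^3 + 2x^2
order-3 term: -(20/27)x^2 + (4/9)x
order-4 term: -(10/81)x + 1/27
order-5 term: -2/243
the series for exp((1/3)D) f terminates at order 5
exp((1/3)D) f = -2x^5 - (1/3)x^4 + (16/9)x^3 + (34/27)x^2 + (26/81)x + 7/243

the image equals g(x) = -2x^5 - (1/3)x^4 + (16/9)x^3 + (34/27)x^2 + (26/81)x + 7/243


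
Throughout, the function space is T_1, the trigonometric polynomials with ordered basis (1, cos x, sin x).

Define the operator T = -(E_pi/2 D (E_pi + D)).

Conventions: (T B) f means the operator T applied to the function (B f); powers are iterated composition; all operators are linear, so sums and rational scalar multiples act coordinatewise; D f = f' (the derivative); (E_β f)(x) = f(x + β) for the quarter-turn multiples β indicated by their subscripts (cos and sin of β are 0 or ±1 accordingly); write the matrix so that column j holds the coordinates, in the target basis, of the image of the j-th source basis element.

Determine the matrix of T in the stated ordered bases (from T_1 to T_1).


the matrix is [[0, 0, 0]; [0, -1, 1]; [0, -1, -1]] (rows listed top to bottom)

image of 1: 0
image of cos x: -cos x - sin x
image of sin x: cos x - sin x
each image's coordinates form column j of the matrix


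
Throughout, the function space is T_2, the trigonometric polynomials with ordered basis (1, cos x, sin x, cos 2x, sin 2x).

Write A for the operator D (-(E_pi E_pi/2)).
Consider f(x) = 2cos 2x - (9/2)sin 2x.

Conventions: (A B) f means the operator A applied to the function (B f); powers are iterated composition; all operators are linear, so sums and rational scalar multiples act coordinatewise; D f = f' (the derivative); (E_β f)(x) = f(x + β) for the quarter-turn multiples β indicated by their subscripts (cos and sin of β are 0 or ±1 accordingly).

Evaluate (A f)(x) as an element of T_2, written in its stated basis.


E_pi/2 f = -2cos 2x + (9/2)sin 2x
E_pi E_pi/2 f = -2cos 2x + (9/2)sin 2x
(-(E_pi E_pi/2)) f = 2cos 2x - (9/2)sin 2x
D (-(E_pi E_pi/2)) f = -9cos 2x - 4sin 2x

the image equals g(x) = -9cos 2x - 4sin 2x


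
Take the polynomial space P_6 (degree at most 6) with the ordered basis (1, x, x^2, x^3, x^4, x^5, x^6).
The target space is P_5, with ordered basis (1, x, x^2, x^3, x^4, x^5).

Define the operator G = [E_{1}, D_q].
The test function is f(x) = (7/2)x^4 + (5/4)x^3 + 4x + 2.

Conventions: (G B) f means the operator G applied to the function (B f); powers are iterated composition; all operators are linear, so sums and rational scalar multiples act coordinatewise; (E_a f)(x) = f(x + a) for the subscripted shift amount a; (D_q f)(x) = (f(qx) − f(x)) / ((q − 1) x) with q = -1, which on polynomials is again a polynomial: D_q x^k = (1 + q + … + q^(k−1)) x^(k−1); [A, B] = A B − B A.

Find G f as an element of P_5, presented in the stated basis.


D_q f = (5/4)x^2 + 4
E_{1} D_q f = (5/4)x^2 + (5/2)x + 21/4
E_{1} f = (7/2)x^4 + (61/4)x^3 + (99/4)x^2 + (87/4)x + 43/4
D_q E_{1} f = (61/4)x^2 + 87/4
[E_{1}, D_q] f = -14x^2 + (5/2)x - 33/2

the image equals g(x) = -14x^2 + (5/2)x - 33/2


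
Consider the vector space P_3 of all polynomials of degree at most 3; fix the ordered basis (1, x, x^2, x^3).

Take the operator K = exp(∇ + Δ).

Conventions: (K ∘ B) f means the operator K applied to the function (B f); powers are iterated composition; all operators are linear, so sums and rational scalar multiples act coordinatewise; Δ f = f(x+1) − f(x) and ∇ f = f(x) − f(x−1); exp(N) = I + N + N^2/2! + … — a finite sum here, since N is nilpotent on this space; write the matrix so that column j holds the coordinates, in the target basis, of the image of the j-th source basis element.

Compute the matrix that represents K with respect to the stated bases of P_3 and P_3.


image of 1: 1
image of x: x + 2
image of x^2: x^2 + 4x + 4
image of x^3: x^3 + 6x^2 + 12x + 10
each image's coordinates form column j of the matrix

the matrix is [[1, 2, 4, 10]; [0, 1, 4, 12]; [0, 0, 1, 6]; [0, 0, 0, 1]] (rows listed top to bottom)


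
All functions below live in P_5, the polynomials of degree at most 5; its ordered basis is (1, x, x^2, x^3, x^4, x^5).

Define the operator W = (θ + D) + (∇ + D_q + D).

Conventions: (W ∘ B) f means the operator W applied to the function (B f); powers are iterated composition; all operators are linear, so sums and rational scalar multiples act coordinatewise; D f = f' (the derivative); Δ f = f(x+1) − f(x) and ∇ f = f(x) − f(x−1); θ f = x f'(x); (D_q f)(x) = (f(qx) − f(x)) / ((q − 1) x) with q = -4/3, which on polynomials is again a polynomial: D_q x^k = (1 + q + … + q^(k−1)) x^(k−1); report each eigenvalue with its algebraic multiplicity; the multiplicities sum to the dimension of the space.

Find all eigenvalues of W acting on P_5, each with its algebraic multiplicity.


λ = 0 (multiplicity 1), λ = 1 (multiplicity 1), λ = 2 (multiplicity 1), λ = 3 (multiplicity 1), λ = 4 (multiplicity 1), λ = 5 (multiplicity 1)

image of 1: 0
image of x: x + 4
image of x^2: 2x^2 + (17/3)x - 1
image of x^3: 3x^3 + (94/9)x^2 - 3x + 1
image of x^4: 4x^4 + (299/27)x^3 - 6x^2 + 4x - 1
image of x^5: 5x^5 + (1396/81)x^4 - 10x^3 + 10x^2 - 5x + 1
the matrix is upper triangular; its diagonal is (0, 1, 2, 3, 4, 5)
for a triangular matrix the eigenvalues are the diagonal entries, with algebraic multiplicity their repetition count


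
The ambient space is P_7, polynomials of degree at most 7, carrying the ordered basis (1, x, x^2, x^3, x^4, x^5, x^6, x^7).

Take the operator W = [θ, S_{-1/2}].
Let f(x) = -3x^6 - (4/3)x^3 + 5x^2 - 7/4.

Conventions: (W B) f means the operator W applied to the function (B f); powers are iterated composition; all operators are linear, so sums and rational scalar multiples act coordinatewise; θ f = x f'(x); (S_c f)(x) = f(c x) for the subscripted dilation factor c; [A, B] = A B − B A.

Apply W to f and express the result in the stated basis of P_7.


S_{-1/2} f = -(3/64)x^6 + (1/6)x^3 + (5/4)x^2 - 7/4
θ S_{-1/2} f = -(9/32)x^6 + (1/2)x^3 + (5/2)x^2
θ f = -18x^6 - 4x^3 + 10x^2
S_{-1/2} θ f = -(9/32)x^6 + (1/2)x^3 + (5/2)x^2
[θ, S_{-1/2}] f = 0

the result is g(x) = 0


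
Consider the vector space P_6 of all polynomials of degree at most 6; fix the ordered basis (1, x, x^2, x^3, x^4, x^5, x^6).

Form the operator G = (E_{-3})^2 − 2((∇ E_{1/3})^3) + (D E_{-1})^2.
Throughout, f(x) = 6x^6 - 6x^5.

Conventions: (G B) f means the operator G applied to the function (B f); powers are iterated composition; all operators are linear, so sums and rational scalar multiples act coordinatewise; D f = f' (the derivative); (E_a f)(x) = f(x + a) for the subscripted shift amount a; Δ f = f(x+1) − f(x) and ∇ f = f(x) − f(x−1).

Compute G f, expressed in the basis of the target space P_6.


E_{-3} f = 6x^6 - 114x^5 + 900x^4 - 3780x^3 + 8910x^2 - 11178x + 5832
E_{-3} E_{-3} f = 6x^6 - 222x^5 + 3420x^4 - 28080x^3 + 129600x^2 - 318816x + 326592
E_{1/3} f = 6x^6 + 6x^5 - (20/9)x^3 - (10/9)x^2 - (2/9)x - 4/243
∇ E_{1/3} f = 36x^5 - 60x^4 + 60x^3 - (110/3)x^2 + (94/9)x - 4/3
E_{1/3} (∇ E_{1/3}) f = 36x^5 + 20x^3 - (10/3)x^2 - (2/3)x - 8/27
∇ E_{1/3} (∇ E_{1/3}) f = 180x^4 - 360x^3 + 420x^2 - (740/3)x + 176/3
E_{1/3} (∇ E_{1/3}) (∇ E_{1/3}) f = 180x^4 - 120x^3 + 180x^2 - 60x + 12
∇ E_{1/3} (∇ E_{1/3}) (∇ E_{1/3}) f = 720x^3 - 1440x^2 + 1440x - 540
(-2((∇ E_{1/3})^3)) f = -1440x^3 + 2880x^2 - 2880x + 1080
E_{-1} f = 6x^6 - 42x^5 + 120x^4 - 180x^3 + 150x^2 - 66x + 12
D E_{-1} f = 36x^5 - 210x^4 + 480x^3 - 540x^2 + 300x - 66
E_{-1} (D E_{-1}) f = 36x^5 - 390x^4 + 1680x^3 - 3600x^2 + 3840x - 1632
D E_{-1} (D E_{-1}) f = 180x^4 - 1560x^3 + 5040x^2 - 7200x + 3840
((E_{-3})^2 − 2((∇ E_{1/3})^3) + (D E_{-1})^2) f = 6x^6 - 222x^5 + 3600x^4 - 31080x^3 + 137520x^2 - 328896x + 331512

the result is g(x) = 6x^6 - 222x^5 + 3600x^4 - 31080x^3 + 137520x^2 - 328896x + 331512


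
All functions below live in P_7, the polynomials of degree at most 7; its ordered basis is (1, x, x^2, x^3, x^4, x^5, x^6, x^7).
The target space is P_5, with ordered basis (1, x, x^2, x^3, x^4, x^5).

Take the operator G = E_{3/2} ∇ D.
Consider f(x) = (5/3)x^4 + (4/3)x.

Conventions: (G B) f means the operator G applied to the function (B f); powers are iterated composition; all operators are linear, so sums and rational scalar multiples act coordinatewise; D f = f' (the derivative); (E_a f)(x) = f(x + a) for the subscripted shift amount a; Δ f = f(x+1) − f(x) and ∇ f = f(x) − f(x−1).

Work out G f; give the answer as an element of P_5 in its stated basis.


the image equals g(x) = 20x^2 + 40x + 65/3

D f = (20/3)x^3 + 4/3
∇ D f = 20x^2 - 20x + 20/3
E_{3/2} (∇ D) f = 20x^2 + 40x + 65/3


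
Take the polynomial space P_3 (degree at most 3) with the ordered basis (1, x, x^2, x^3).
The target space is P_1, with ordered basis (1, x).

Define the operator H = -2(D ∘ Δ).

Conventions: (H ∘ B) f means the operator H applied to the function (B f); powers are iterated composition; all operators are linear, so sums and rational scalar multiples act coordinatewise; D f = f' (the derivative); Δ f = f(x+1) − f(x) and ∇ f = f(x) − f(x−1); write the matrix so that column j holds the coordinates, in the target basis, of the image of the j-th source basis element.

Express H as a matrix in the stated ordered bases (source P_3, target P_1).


the matrix is [[0, 0, -4, -6]; [0, 0, 0, -12]] (rows listed top to bottom)

image of 1: 0
image of x: 0
image of x^2: -4
image of x^3: -12x - 6
each image's coordinates form column j of the matrix


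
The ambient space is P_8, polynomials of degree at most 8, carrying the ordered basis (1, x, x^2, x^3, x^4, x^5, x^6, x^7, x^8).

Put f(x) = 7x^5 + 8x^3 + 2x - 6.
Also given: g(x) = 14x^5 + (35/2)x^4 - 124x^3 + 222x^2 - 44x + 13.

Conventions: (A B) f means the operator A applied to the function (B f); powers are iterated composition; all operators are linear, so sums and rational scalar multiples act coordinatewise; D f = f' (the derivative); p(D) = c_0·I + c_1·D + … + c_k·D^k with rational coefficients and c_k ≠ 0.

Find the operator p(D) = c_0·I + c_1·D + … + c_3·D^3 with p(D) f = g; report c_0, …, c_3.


c_0 = 2, c_1 = 1/2, c_2 = -1, c_3 = 1/2

D^0 f = 7x^5 + 8x^3 + 2x - 6
D^1 f = 35x^4 + 24x^2 + 2
D^2 f = 140x^3 + 48x
D^3 f = 420x^2 + 48
matching coefficients of g against c_0 f + c_1 Df + … from the top degree down determines the c_i
solution: c_0 = 2, c_1 = 1/2, c_2 = -1, c_3 = 1/2


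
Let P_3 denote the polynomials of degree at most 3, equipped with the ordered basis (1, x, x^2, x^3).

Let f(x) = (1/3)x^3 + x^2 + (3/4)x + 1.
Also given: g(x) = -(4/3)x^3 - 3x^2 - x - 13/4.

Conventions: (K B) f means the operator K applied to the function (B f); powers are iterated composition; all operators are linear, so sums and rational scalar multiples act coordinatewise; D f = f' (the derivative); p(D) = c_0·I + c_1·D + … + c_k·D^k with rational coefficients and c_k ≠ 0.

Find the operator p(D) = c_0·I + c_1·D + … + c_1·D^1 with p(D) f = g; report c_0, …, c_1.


D^0 f = (1/3)x^3 + x^2 + (3/4)x + 1
D^1 f = x^2 + 2x + 3/4
matching coefficients of g against c_0 f + c_1 Df + … from the top degree down determines the c_i
solution: c_0 = -4, c_1 = 1

p(D) = -4·I + D, i.e. c_0 = -4, c_1 = 1


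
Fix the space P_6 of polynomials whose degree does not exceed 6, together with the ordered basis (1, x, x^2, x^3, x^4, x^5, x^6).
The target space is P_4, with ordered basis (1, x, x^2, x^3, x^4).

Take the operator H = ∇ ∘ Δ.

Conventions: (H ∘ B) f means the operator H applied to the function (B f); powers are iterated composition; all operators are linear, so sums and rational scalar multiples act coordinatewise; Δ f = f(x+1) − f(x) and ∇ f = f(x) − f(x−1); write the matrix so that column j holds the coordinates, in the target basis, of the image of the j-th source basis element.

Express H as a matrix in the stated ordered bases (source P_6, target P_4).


the matrix is [[0, 0, 2, 0, 2, 0, 2]; [0, 0, 0, 6, 0, 10, 0]; [0, 0, 0, 0, 12, 0, 30]; [0, 0, 0, 0, 0, 20, 0]; [0, 0, 0, 0, 0, 0, 30]] (rows listed top to bottom)

image of 1: 0
image of x: 0
image of x^2: 2
image of x^3: 6x
image of x^4: 12x^2 + 2
image of x^5: 20x^3 + 10x
image of x^6: 30x^4 + 30x^2 + 2
each image's coordinates form column j of the matrix


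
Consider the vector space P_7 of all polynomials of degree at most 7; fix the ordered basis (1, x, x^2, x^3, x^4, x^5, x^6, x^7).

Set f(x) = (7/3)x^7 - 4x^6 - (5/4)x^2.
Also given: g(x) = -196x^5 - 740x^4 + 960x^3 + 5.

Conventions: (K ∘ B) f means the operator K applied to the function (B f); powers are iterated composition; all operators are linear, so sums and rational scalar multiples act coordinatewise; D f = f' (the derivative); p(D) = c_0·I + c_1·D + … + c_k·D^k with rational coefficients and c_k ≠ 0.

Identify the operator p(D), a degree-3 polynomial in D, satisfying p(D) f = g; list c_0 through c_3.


p(D) = -2·D^2 − 2·D^3, i.e. c_0 = 0, c_1 = 0, c_2 = -2, c_3 = -2

D^0 f = (7/3)x^7 - 4x^6 - (5/4)x^2
D^1 f = (49/3)x^6 - 24x^5 - (5/2)x
D^2 f = 98x^5 - 120x^4 - 5/2
D^3 f = 490x^4 - 480x^3
matching coefficients of g against c_0 f + c_1 Df + … from the top degree down determines the c_i
solution: c_0 = 0, c_1 = 0, c_2 = -2, c_3 = -2
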